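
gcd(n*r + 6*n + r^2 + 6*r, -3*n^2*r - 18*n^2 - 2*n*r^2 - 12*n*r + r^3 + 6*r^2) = n*r + 6*n + r^2 + 6*r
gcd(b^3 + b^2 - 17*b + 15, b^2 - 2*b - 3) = b - 3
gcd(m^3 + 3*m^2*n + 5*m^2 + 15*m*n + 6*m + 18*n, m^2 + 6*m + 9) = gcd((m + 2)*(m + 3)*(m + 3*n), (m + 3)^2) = m + 3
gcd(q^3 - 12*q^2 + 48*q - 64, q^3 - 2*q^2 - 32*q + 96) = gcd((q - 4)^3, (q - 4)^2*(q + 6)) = q^2 - 8*q + 16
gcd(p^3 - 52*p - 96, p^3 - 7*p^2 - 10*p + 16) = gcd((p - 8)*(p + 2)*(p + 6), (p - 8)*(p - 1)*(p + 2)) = p^2 - 6*p - 16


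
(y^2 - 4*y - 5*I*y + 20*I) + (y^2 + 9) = 2*y^2 - 4*y - 5*I*y + 9 + 20*I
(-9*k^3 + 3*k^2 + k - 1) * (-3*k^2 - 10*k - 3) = 27*k^5 + 81*k^4 - 6*k^3 - 16*k^2 + 7*k + 3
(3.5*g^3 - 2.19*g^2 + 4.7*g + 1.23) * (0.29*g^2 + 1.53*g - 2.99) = 1.015*g^5 + 4.7199*g^4 - 12.4527*g^3 + 14.0958*g^2 - 12.1711*g - 3.6777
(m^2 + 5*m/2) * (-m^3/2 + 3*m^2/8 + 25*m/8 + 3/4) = -m^5/2 - 7*m^4/8 + 65*m^3/16 + 137*m^2/16 + 15*m/8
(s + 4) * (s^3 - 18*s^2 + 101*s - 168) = s^4 - 14*s^3 + 29*s^2 + 236*s - 672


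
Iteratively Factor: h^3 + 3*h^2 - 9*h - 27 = (h - 3)*(h^2 + 6*h + 9) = (h - 3)*(h + 3)*(h + 3)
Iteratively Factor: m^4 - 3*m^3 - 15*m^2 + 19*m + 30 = (m + 1)*(m^3 - 4*m^2 - 11*m + 30) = (m - 2)*(m + 1)*(m^2 - 2*m - 15) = (m - 5)*(m - 2)*(m + 1)*(m + 3)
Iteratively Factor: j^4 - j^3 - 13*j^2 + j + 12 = (j + 3)*(j^3 - 4*j^2 - j + 4) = (j - 4)*(j + 3)*(j^2 - 1) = (j - 4)*(j - 1)*(j + 3)*(j + 1)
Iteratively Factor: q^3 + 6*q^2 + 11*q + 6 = (q + 2)*(q^2 + 4*q + 3) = (q + 2)*(q + 3)*(q + 1)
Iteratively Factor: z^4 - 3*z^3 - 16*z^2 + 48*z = (z)*(z^3 - 3*z^2 - 16*z + 48) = z*(z + 4)*(z^2 - 7*z + 12) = z*(z - 4)*(z + 4)*(z - 3)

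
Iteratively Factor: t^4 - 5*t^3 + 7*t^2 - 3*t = (t - 1)*(t^3 - 4*t^2 + 3*t) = (t - 3)*(t - 1)*(t^2 - t) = (t - 3)*(t - 1)^2*(t)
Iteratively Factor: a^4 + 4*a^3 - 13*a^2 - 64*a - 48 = (a + 4)*(a^3 - 13*a - 12) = (a + 3)*(a + 4)*(a^2 - 3*a - 4) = (a - 4)*(a + 3)*(a + 4)*(a + 1)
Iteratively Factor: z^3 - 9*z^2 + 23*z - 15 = (z - 3)*(z^2 - 6*z + 5) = (z - 3)*(z - 1)*(z - 5)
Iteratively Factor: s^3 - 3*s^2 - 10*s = (s - 5)*(s^2 + 2*s) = s*(s - 5)*(s + 2)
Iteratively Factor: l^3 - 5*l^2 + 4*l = (l - 1)*(l^2 - 4*l) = (l - 4)*(l - 1)*(l)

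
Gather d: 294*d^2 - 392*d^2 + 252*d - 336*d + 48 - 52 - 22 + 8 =-98*d^2 - 84*d - 18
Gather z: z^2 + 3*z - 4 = z^2 + 3*z - 4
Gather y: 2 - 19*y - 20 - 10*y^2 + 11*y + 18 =-10*y^2 - 8*y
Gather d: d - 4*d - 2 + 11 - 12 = -3*d - 3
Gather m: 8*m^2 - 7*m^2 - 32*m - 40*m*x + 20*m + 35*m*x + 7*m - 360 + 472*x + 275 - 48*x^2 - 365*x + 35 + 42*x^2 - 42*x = m^2 + m*(-5*x - 5) - 6*x^2 + 65*x - 50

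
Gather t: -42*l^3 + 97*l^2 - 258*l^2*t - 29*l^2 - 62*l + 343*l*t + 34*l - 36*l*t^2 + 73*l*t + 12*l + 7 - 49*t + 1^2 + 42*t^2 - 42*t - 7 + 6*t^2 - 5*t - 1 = -42*l^3 + 68*l^2 - 16*l + t^2*(48 - 36*l) + t*(-258*l^2 + 416*l - 96)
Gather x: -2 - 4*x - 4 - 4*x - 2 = -8*x - 8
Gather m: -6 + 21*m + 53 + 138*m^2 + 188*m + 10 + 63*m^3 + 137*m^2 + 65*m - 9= 63*m^3 + 275*m^2 + 274*m + 48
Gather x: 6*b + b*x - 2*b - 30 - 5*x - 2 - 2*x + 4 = 4*b + x*(b - 7) - 28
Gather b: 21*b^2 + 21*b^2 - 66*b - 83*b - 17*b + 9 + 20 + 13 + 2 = 42*b^2 - 166*b + 44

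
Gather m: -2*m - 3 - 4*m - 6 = -6*m - 9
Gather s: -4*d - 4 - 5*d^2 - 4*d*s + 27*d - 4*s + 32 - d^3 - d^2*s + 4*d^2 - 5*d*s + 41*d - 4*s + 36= -d^3 - d^2 + 64*d + s*(-d^2 - 9*d - 8) + 64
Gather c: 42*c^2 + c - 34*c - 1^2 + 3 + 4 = 42*c^2 - 33*c + 6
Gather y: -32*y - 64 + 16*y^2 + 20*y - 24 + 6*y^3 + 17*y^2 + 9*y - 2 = 6*y^3 + 33*y^2 - 3*y - 90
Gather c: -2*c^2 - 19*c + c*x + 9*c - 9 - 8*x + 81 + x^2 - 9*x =-2*c^2 + c*(x - 10) + x^2 - 17*x + 72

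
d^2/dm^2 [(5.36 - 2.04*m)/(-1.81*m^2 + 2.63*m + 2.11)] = ((30.1336 - 22.1544*m)*(-1.81*m^2 + 2.63*m + 2.11) - (2.04*m - 5.36)*(3.62*m - 2.63)*(7.24*m - 5.26))/(-1.81*m^2 + 2.63*m + 2.11)^3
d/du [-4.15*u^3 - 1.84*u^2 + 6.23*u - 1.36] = -12.45*u^2 - 3.68*u + 6.23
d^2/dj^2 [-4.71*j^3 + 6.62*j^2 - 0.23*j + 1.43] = 13.24 - 28.26*j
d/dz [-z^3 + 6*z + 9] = 6 - 3*z^2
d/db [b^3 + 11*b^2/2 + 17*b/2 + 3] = 3*b^2 + 11*b + 17/2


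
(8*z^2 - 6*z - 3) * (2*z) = 16*z^3 - 12*z^2 - 6*z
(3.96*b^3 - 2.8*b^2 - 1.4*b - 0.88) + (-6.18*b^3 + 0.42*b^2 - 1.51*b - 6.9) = -2.22*b^3 - 2.38*b^2 - 2.91*b - 7.78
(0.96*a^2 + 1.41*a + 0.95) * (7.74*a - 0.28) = 7.4304*a^3 + 10.6446*a^2 + 6.9582*a - 0.266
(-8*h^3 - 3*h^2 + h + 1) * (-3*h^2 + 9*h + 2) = 24*h^5 - 63*h^4 - 46*h^3 + 11*h + 2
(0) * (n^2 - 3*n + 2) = 0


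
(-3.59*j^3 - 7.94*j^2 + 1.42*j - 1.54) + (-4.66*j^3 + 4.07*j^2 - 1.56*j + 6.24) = -8.25*j^3 - 3.87*j^2 - 0.14*j + 4.7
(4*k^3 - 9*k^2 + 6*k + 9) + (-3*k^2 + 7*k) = 4*k^3 - 12*k^2 + 13*k + 9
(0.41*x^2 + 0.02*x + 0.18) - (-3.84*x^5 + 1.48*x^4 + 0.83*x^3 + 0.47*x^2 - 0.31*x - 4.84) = 3.84*x^5 - 1.48*x^4 - 0.83*x^3 - 0.06*x^2 + 0.33*x + 5.02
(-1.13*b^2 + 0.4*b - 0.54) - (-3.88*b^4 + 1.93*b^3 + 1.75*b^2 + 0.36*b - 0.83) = 3.88*b^4 - 1.93*b^3 - 2.88*b^2 + 0.04*b + 0.29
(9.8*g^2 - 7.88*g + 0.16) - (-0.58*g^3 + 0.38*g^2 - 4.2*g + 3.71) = 0.58*g^3 + 9.42*g^2 - 3.68*g - 3.55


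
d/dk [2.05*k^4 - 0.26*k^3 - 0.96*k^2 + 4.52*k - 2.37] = 8.2*k^3 - 0.78*k^2 - 1.92*k + 4.52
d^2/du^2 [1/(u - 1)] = 2/(u - 1)^3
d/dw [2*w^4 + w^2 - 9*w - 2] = 8*w^3 + 2*w - 9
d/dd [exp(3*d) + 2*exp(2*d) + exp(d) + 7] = (3*exp(2*d) + 4*exp(d) + 1)*exp(d)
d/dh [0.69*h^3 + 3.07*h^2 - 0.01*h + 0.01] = 2.07*h^2 + 6.14*h - 0.01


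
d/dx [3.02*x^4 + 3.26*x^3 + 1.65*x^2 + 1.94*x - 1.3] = 12.08*x^3 + 9.78*x^2 + 3.3*x + 1.94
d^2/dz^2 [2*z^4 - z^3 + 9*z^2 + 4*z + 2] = 24*z^2 - 6*z + 18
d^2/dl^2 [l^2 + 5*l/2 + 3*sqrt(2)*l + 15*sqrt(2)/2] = 2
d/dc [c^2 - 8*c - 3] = 2*c - 8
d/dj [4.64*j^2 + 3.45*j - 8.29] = 9.28*j + 3.45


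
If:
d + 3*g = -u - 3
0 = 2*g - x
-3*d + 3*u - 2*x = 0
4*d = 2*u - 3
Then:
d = -3/2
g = 0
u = -3/2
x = 0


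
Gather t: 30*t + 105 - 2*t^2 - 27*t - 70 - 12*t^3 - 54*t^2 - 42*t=-12*t^3 - 56*t^2 - 39*t + 35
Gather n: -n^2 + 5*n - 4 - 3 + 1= -n^2 + 5*n - 6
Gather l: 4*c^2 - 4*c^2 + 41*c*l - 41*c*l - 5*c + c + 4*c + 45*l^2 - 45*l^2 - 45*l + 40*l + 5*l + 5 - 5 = 0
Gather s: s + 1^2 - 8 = s - 7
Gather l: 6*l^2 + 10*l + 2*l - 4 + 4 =6*l^2 + 12*l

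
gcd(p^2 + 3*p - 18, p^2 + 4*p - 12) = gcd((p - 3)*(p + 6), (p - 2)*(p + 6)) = p + 6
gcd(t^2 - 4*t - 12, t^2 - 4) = t + 2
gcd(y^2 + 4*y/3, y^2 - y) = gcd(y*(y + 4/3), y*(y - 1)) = y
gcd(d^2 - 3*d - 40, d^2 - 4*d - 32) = d - 8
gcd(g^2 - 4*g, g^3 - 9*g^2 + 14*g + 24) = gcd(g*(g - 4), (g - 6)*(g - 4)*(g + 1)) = g - 4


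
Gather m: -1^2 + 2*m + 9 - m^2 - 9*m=-m^2 - 7*m + 8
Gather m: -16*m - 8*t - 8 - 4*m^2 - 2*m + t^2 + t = -4*m^2 - 18*m + t^2 - 7*t - 8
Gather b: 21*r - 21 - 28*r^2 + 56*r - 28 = -28*r^2 + 77*r - 49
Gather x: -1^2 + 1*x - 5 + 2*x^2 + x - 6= 2*x^2 + 2*x - 12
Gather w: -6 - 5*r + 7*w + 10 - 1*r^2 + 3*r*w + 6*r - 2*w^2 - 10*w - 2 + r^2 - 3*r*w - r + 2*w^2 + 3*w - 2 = 0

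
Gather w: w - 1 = w - 1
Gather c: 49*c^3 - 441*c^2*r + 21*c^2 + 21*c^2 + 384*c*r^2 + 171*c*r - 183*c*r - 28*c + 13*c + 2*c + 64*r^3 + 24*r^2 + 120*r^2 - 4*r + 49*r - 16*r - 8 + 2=49*c^3 + c^2*(42 - 441*r) + c*(384*r^2 - 12*r - 13) + 64*r^3 + 144*r^2 + 29*r - 6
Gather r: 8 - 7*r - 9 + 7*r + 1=0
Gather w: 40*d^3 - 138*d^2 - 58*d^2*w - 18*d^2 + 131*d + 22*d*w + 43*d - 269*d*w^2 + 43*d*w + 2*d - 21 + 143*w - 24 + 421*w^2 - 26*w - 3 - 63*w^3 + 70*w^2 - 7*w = 40*d^3 - 156*d^2 + 176*d - 63*w^3 + w^2*(491 - 269*d) + w*(-58*d^2 + 65*d + 110) - 48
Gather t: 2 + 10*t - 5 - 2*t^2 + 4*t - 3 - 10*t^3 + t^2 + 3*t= -10*t^3 - t^2 + 17*t - 6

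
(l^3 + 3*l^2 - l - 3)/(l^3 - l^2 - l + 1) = (l + 3)/(l - 1)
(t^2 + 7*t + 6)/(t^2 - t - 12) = (t^2 + 7*t + 6)/(t^2 - t - 12)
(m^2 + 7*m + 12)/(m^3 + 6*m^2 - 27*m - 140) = (m + 3)/(m^2 + 2*m - 35)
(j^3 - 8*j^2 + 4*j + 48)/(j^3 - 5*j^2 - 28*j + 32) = (j^3 - 8*j^2 + 4*j + 48)/(j^3 - 5*j^2 - 28*j + 32)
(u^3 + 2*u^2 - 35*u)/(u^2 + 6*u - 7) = u*(u - 5)/(u - 1)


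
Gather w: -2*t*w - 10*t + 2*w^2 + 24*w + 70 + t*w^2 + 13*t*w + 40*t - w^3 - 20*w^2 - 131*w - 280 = 30*t - w^3 + w^2*(t - 18) + w*(11*t - 107) - 210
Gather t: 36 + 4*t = 4*t + 36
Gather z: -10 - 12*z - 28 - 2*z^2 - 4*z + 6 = -2*z^2 - 16*z - 32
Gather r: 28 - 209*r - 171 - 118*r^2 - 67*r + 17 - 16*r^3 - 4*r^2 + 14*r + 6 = -16*r^3 - 122*r^2 - 262*r - 120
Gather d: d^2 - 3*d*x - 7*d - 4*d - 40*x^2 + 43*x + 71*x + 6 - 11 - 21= d^2 + d*(-3*x - 11) - 40*x^2 + 114*x - 26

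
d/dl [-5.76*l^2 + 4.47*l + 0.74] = 4.47 - 11.52*l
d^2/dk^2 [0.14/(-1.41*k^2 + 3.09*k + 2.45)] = (-0.556668*k^2 + 1.219932*k + 0.14*(2.82*k - 3.09)*(5.64*k - 6.18) + 0.96726)/(-1.41*k^2 + 3.09*k + 2.45)^3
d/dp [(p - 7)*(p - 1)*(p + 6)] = 3*p^2 - 4*p - 41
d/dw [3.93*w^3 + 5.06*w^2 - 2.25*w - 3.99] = 11.79*w^2 + 10.12*w - 2.25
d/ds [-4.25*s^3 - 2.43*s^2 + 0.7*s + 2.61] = -12.75*s^2 - 4.86*s + 0.7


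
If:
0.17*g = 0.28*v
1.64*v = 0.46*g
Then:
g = 0.00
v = 0.00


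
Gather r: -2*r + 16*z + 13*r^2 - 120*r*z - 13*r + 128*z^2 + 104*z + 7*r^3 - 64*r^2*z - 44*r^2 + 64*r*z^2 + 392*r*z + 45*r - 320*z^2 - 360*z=7*r^3 + r^2*(-64*z - 31) + r*(64*z^2 + 272*z + 30) - 192*z^2 - 240*z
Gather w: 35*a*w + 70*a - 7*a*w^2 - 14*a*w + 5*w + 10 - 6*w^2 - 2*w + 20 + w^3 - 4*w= 70*a + w^3 + w^2*(-7*a - 6) + w*(21*a - 1) + 30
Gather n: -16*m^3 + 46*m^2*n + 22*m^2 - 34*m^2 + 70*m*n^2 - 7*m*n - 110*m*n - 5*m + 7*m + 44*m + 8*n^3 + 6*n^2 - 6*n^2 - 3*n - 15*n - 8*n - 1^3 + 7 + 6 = -16*m^3 - 12*m^2 + 70*m*n^2 + 46*m + 8*n^3 + n*(46*m^2 - 117*m - 26) + 12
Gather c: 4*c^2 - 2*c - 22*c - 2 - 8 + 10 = 4*c^2 - 24*c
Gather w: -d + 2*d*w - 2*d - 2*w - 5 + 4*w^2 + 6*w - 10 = -3*d + 4*w^2 + w*(2*d + 4) - 15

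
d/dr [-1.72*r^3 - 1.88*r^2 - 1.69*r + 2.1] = -5.16*r^2 - 3.76*r - 1.69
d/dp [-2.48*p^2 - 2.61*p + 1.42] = -4.96*p - 2.61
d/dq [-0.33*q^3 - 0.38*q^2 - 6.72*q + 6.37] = -0.99*q^2 - 0.76*q - 6.72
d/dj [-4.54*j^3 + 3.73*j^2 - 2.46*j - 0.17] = -13.62*j^2 + 7.46*j - 2.46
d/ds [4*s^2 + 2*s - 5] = 8*s + 2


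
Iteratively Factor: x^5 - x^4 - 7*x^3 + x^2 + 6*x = (x - 1)*(x^4 - 7*x^2 - 6*x) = (x - 1)*(x + 2)*(x^3 - 2*x^2 - 3*x) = (x - 3)*(x - 1)*(x + 2)*(x^2 + x) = (x - 3)*(x - 1)*(x + 1)*(x + 2)*(x)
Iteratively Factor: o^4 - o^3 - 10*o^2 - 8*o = (o + 2)*(o^3 - 3*o^2 - 4*o) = (o - 4)*(o + 2)*(o^2 + o) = o*(o - 4)*(o + 2)*(o + 1)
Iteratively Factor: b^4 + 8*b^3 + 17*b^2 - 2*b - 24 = (b - 1)*(b^3 + 9*b^2 + 26*b + 24) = (b - 1)*(b + 2)*(b^2 + 7*b + 12) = (b - 1)*(b + 2)*(b + 4)*(b + 3)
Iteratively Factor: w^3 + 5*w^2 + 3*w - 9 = (w + 3)*(w^2 + 2*w - 3) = (w - 1)*(w + 3)*(w + 3)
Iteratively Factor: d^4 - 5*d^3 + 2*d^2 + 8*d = (d + 1)*(d^3 - 6*d^2 + 8*d) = (d - 2)*(d + 1)*(d^2 - 4*d) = (d - 4)*(d - 2)*(d + 1)*(d)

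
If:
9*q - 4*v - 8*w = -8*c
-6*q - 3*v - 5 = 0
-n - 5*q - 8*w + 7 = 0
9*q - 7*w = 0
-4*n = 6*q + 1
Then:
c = -11809/9264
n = -401/386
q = 203/386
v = -1574/579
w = 261/386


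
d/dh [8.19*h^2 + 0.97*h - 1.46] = 16.38*h + 0.97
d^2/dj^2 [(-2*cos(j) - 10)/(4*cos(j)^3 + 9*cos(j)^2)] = 2*(64*cos(j) + 828*tan(j)^4 + 1965/cos(j) + 2100/cos(j)^2 - 3042/cos(j)^3 - 3258/cos(j)^4)/(4*cos(j) + 9)^3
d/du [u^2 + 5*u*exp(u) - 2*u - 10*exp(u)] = 5*u*exp(u) + 2*u - 5*exp(u) - 2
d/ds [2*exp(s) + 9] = 2*exp(s)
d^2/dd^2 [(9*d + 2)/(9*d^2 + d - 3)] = 2*(-27*(9*d + 1)*(9*d^2 + d - 3) + (9*d + 2)*(18*d + 1)^2)/(9*d^2 + d - 3)^3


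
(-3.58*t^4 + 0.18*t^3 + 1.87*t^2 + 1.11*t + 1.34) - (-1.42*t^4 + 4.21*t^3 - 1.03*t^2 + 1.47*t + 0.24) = -2.16*t^4 - 4.03*t^3 + 2.9*t^2 - 0.36*t + 1.1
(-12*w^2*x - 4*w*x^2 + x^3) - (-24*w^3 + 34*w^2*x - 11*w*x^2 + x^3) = 24*w^3 - 46*w^2*x + 7*w*x^2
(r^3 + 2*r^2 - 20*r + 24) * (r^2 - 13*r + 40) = r^5 - 11*r^4 - 6*r^3 + 364*r^2 - 1112*r + 960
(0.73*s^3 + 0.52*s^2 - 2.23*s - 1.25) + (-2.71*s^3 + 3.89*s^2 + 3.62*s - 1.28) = -1.98*s^3 + 4.41*s^2 + 1.39*s - 2.53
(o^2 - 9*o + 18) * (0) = 0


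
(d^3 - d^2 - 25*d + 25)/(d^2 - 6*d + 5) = d + 5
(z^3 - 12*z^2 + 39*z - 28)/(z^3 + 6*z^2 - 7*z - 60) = (z^3 - 12*z^2 + 39*z - 28)/(z^3 + 6*z^2 - 7*z - 60)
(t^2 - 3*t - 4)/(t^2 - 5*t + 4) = (t + 1)/(t - 1)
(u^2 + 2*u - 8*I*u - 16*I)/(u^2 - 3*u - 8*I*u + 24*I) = (u + 2)/(u - 3)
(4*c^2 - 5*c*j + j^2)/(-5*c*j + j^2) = (-4*c^2 + 5*c*j - j^2)/(j*(5*c - j))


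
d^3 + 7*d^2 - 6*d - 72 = (d - 3)*(d + 4)*(d + 6)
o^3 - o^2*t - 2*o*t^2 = o*(o - 2*t)*(o + t)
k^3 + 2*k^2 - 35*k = k*(k - 5)*(k + 7)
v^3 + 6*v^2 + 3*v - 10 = (v - 1)*(v + 2)*(v + 5)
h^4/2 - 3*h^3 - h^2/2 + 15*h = h*(h/2 + 1)*(h - 5)*(h - 3)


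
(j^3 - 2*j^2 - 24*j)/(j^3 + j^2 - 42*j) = (j + 4)/(j + 7)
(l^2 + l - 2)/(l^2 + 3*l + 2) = (l - 1)/(l + 1)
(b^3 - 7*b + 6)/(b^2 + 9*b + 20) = (b^3 - 7*b + 6)/(b^2 + 9*b + 20)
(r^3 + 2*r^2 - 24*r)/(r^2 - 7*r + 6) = r*(r^2 + 2*r - 24)/(r^2 - 7*r + 6)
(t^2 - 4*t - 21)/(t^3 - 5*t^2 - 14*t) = (t + 3)/(t*(t + 2))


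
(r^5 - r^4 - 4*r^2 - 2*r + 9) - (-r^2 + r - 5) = r^5 - r^4 - 3*r^2 - 3*r + 14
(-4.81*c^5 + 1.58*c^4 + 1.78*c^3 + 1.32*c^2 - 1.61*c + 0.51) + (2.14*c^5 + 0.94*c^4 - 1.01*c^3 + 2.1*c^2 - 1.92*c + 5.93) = -2.67*c^5 + 2.52*c^4 + 0.77*c^3 + 3.42*c^2 - 3.53*c + 6.44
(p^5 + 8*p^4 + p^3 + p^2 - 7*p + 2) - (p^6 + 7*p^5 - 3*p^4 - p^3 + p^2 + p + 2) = -p^6 - 6*p^5 + 11*p^4 + 2*p^3 - 8*p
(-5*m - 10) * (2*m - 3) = -10*m^2 - 5*m + 30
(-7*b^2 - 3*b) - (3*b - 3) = -7*b^2 - 6*b + 3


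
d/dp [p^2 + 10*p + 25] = 2*p + 10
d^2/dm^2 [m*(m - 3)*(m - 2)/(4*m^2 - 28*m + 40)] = 5/(m^3 - 15*m^2 + 75*m - 125)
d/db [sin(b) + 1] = cos(b)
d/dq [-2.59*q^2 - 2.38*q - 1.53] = -5.18*q - 2.38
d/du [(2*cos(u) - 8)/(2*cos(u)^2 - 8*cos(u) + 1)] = 2*(-16*cos(u) + cos(2*u) + 32)*sin(u)/(-8*cos(u) + cos(2*u) + 2)^2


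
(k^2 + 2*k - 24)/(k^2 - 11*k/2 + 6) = 2*(k + 6)/(2*k - 3)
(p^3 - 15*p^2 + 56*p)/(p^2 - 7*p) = p - 8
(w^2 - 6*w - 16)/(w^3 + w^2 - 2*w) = (w - 8)/(w*(w - 1))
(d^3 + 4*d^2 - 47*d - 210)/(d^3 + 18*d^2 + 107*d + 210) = (d - 7)/(d + 7)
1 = 1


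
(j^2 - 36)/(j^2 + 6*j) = (j - 6)/j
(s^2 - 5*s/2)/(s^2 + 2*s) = (s - 5/2)/(s + 2)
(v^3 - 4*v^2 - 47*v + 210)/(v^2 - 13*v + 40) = (v^2 + v - 42)/(v - 8)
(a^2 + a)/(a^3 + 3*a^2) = (a + 1)/(a*(a + 3))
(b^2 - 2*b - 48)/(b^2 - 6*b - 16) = (b + 6)/(b + 2)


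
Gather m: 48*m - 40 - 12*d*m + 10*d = 10*d + m*(48 - 12*d) - 40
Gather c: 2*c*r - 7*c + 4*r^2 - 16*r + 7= c*(2*r - 7) + 4*r^2 - 16*r + 7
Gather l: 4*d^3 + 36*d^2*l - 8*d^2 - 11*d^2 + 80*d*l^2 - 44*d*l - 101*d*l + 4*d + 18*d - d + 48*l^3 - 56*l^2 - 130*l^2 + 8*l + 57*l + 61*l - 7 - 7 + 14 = 4*d^3 - 19*d^2 + 21*d + 48*l^3 + l^2*(80*d - 186) + l*(36*d^2 - 145*d + 126)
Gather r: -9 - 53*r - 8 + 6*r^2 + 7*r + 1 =6*r^2 - 46*r - 16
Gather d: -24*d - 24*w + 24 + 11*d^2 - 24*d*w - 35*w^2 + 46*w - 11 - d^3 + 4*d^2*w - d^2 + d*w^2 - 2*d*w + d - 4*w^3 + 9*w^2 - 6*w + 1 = -d^3 + d^2*(4*w + 10) + d*(w^2 - 26*w - 23) - 4*w^3 - 26*w^2 + 16*w + 14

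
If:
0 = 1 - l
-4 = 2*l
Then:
No Solution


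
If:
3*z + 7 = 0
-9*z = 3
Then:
No Solution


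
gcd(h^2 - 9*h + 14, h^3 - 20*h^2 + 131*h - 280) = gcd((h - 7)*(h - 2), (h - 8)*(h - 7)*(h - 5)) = h - 7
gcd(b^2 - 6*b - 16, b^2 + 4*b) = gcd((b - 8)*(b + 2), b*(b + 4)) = 1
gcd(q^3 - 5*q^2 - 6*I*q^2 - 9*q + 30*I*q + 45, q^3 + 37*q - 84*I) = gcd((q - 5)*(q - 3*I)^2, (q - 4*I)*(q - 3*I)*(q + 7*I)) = q - 3*I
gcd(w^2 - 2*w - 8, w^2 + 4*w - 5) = 1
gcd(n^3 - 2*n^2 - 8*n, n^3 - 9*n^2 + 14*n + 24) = n - 4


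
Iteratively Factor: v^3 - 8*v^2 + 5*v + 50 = (v - 5)*(v^2 - 3*v - 10) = (v - 5)^2*(v + 2)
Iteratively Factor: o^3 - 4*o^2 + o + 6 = (o - 3)*(o^2 - o - 2) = (o - 3)*(o - 2)*(o + 1)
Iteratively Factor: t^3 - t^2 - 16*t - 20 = (t + 2)*(t^2 - 3*t - 10) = (t - 5)*(t + 2)*(t + 2)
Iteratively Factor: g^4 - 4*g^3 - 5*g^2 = (g)*(g^3 - 4*g^2 - 5*g) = g*(g + 1)*(g^2 - 5*g) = g*(g - 5)*(g + 1)*(g)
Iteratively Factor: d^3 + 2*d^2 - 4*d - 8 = (d + 2)*(d^2 - 4) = (d - 2)*(d + 2)*(d + 2)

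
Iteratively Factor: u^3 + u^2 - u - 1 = (u + 1)*(u^2 - 1) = (u - 1)*(u + 1)*(u + 1)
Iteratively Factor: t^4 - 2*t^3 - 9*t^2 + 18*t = (t - 3)*(t^3 + t^2 - 6*t) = (t - 3)*(t - 2)*(t^2 + 3*t) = t*(t - 3)*(t - 2)*(t + 3)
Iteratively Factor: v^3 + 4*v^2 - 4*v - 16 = (v + 4)*(v^2 - 4) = (v + 2)*(v + 4)*(v - 2)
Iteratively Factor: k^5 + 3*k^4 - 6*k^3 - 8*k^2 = (k + 4)*(k^4 - k^3 - 2*k^2) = k*(k + 4)*(k^3 - k^2 - 2*k) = k*(k + 1)*(k + 4)*(k^2 - 2*k) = k^2*(k + 1)*(k + 4)*(k - 2)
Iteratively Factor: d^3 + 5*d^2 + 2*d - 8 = (d + 4)*(d^2 + d - 2) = (d - 1)*(d + 4)*(d + 2)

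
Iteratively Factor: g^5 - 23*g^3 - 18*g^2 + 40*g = (g + 2)*(g^4 - 2*g^3 - 19*g^2 + 20*g) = (g - 5)*(g + 2)*(g^3 + 3*g^2 - 4*g) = (g - 5)*(g - 1)*(g + 2)*(g^2 + 4*g) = (g - 5)*(g - 1)*(g + 2)*(g + 4)*(g)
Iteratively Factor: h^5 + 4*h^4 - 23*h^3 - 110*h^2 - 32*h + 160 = (h + 4)*(h^4 - 23*h^2 - 18*h + 40) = (h + 4)^2*(h^3 - 4*h^2 - 7*h + 10) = (h - 5)*(h + 4)^2*(h^2 + h - 2) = (h - 5)*(h - 1)*(h + 4)^2*(h + 2)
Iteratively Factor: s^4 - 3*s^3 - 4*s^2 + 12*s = (s)*(s^3 - 3*s^2 - 4*s + 12) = s*(s - 3)*(s^2 - 4) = s*(s - 3)*(s + 2)*(s - 2)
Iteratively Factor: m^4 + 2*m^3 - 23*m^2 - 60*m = (m + 3)*(m^3 - m^2 - 20*m) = (m + 3)*(m + 4)*(m^2 - 5*m) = (m - 5)*(m + 3)*(m + 4)*(m)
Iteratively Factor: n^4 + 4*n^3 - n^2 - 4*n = (n - 1)*(n^3 + 5*n^2 + 4*n) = n*(n - 1)*(n^2 + 5*n + 4) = n*(n - 1)*(n + 4)*(n + 1)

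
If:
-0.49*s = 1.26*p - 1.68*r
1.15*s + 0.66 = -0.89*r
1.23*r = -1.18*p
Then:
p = 0.09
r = -0.08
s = -0.51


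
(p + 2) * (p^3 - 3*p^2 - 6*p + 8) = p^4 - p^3 - 12*p^2 - 4*p + 16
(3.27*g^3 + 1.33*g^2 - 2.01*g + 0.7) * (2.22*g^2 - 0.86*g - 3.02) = 7.2594*g^5 + 0.140400000000001*g^4 - 15.4814*g^3 - 0.734*g^2 + 5.4682*g - 2.114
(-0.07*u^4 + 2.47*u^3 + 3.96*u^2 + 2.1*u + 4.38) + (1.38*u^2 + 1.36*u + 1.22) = -0.07*u^4 + 2.47*u^3 + 5.34*u^2 + 3.46*u + 5.6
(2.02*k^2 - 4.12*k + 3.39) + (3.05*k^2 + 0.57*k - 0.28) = 5.07*k^2 - 3.55*k + 3.11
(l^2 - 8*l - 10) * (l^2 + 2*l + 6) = l^4 - 6*l^3 - 20*l^2 - 68*l - 60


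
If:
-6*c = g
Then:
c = -g/6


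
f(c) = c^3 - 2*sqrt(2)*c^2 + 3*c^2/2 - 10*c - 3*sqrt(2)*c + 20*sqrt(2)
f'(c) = 3*c^2 - 4*sqrt(2)*c + 3*c - 10 - 3*sqrt(2)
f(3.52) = 5.30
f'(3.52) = 13.58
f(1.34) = 9.22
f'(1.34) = -12.42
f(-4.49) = -25.07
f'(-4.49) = 58.17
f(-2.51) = 39.85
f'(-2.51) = 11.33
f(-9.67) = -862.44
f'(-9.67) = 291.98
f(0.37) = 22.88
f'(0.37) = -14.81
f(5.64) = 85.11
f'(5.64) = 66.20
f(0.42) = 22.14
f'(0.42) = -14.83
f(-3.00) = 32.06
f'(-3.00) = 20.73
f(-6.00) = -150.08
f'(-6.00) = 109.70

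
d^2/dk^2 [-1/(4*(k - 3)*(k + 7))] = (-(k - 3)^2 - (k - 3)*(k + 7) - (k + 7)^2)/(2*(k - 3)^3*(k + 7)^3)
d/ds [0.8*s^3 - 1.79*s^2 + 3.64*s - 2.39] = 2.4*s^2 - 3.58*s + 3.64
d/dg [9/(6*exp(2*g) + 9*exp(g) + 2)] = (-108*exp(g) - 81)*exp(g)/(6*exp(2*g) + 9*exp(g) + 2)^2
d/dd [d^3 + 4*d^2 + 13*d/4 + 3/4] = 3*d^2 + 8*d + 13/4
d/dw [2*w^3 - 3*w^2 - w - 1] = 6*w^2 - 6*w - 1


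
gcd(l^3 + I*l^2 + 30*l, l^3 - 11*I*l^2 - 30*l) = l^2 - 5*I*l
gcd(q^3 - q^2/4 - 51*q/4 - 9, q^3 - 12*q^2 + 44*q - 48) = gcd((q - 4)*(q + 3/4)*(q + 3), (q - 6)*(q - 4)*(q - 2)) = q - 4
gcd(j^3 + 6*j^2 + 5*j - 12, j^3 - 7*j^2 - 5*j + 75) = j + 3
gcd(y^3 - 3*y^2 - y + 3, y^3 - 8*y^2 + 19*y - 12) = y^2 - 4*y + 3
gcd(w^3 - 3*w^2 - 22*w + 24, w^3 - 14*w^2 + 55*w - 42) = w^2 - 7*w + 6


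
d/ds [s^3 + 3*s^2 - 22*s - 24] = 3*s^2 + 6*s - 22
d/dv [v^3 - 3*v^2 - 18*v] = 3*v^2 - 6*v - 18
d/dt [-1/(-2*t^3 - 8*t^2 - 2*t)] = (-3*t^2 - 8*t - 1)/(2*t^2*(t^2 + 4*t + 1)^2)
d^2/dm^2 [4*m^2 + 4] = 8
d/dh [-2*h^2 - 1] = -4*h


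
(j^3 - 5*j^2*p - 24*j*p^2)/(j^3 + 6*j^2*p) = (j^2 - 5*j*p - 24*p^2)/(j*(j + 6*p))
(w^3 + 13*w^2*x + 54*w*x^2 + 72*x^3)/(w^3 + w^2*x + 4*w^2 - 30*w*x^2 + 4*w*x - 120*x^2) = (-w^2 - 7*w*x - 12*x^2)/(-w^2 + 5*w*x - 4*w + 20*x)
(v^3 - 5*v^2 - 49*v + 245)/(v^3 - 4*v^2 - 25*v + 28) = (v^2 + 2*v - 35)/(v^2 + 3*v - 4)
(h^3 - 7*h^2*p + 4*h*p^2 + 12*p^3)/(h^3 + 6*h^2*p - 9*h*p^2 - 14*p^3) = (h - 6*p)/(h + 7*p)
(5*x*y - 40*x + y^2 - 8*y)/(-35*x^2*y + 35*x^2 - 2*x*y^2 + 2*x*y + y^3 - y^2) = (8 - y)/(7*x*y - 7*x - y^2 + y)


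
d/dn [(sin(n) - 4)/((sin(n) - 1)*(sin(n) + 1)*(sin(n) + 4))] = 2*(15*sin(n)/cos(n)^3 + tan(n) - 4/cos(n))/(sin(n) + 4)^2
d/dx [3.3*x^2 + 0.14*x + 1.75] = 6.6*x + 0.14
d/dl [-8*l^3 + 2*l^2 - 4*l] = -24*l^2 + 4*l - 4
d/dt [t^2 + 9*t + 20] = 2*t + 9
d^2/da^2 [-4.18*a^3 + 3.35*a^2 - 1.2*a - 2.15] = 6.7 - 25.08*a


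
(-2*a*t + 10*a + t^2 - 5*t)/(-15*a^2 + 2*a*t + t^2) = (-2*a*t + 10*a + t^2 - 5*t)/(-15*a^2 + 2*a*t + t^2)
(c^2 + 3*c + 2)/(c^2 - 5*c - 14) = (c + 1)/(c - 7)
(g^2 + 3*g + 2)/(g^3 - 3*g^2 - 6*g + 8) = (g + 1)/(g^2 - 5*g + 4)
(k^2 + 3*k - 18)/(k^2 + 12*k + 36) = (k - 3)/(k + 6)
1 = 1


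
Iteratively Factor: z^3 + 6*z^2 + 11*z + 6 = (z + 3)*(z^2 + 3*z + 2) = (z + 1)*(z + 3)*(z + 2)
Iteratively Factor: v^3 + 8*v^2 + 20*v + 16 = (v + 4)*(v^2 + 4*v + 4) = (v + 2)*(v + 4)*(v + 2)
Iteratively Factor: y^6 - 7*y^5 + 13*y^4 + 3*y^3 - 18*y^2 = (y - 3)*(y^5 - 4*y^4 + y^3 + 6*y^2) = (y - 3)*(y + 1)*(y^4 - 5*y^3 + 6*y^2) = y*(y - 3)*(y + 1)*(y^3 - 5*y^2 + 6*y) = y*(y - 3)*(y - 2)*(y + 1)*(y^2 - 3*y) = y^2*(y - 3)*(y - 2)*(y + 1)*(y - 3)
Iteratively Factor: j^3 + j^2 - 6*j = (j)*(j^2 + j - 6) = j*(j + 3)*(j - 2)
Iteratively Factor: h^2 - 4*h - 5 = (h - 5)*(h + 1)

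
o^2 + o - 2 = (o - 1)*(o + 2)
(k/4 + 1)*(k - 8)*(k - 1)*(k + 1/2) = k^4/4 - 9*k^3/8 - 61*k^2/8 + 9*k/2 + 4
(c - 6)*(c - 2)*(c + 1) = c^3 - 7*c^2 + 4*c + 12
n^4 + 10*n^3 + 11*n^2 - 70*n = n*(n - 2)*(n + 5)*(n + 7)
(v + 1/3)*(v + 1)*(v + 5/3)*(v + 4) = v^4 + 7*v^3 + 131*v^2/9 + 97*v/9 + 20/9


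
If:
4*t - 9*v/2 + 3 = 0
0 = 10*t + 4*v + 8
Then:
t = -48/61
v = -2/61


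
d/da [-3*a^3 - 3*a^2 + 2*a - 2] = -9*a^2 - 6*a + 2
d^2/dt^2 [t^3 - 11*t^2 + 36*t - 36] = 6*t - 22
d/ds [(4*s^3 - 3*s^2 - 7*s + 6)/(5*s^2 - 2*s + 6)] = (20*s^4 - 16*s^3 + 113*s^2 - 96*s - 30)/(25*s^4 - 20*s^3 + 64*s^2 - 24*s + 36)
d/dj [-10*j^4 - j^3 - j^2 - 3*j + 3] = -40*j^3 - 3*j^2 - 2*j - 3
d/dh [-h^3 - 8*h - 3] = -3*h^2 - 8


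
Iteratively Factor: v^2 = (v)*(v)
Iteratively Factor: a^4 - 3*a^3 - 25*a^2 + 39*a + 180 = (a + 3)*(a^3 - 6*a^2 - 7*a + 60) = (a + 3)^2*(a^2 - 9*a + 20) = (a - 5)*(a + 3)^2*(a - 4)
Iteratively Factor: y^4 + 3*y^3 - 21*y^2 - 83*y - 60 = (y - 5)*(y^3 + 8*y^2 + 19*y + 12) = (y - 5)*(y + 1)*(y^2 + 7*y + 12) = (y - 5)*(y + 1)*(y + 4)*(y + 3)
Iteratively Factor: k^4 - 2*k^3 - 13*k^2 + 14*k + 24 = (k - 2)*(k^3 - 13*k - 12) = (k - 4)*(k - 2)*(k^2 + 4*k + 3) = (k - 4)*(k - 2)*(k + 1)*(k + 3)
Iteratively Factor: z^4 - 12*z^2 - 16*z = (z + 2)*(z^3 - 2*z^2 - 8*z) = (z - 4)*(z + 2)*(z^2 + 2*z) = z*(z - 4)*(z + 2)*(z + 2)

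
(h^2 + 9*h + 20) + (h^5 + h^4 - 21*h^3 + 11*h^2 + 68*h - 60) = h^5 + h^4 - 21*h^3 + 12*h^2 + 77*h - 40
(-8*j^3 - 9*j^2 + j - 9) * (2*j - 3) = -16*j^4 + 6*j^3 + 29*j^2 - 21*j + 27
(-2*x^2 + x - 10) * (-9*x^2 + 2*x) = 18*x^4 - 13*x^3 + 92*x^2 - 20*x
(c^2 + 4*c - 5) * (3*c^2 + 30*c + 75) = 3*c^4 + 42*c^3 + 180*c^2 + 150*c - 375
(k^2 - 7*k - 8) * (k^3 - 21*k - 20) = k^5 - 7*k^4 - 29*k^3 + 127*k^2 + 308*k + 160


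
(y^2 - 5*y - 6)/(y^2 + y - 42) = (y + 1)/(y + 7)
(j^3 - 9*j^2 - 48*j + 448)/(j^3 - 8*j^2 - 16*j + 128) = (j^2 - j - 56)/(j^2 - 16)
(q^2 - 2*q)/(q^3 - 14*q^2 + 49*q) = (q - 2)/(q^2 - 14*q + 49)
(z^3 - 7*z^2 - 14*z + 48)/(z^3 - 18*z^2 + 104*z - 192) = (z^2 + z - 6)/(z^2 - 10*z + 24)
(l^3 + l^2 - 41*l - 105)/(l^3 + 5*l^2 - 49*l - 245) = (l + 3)/(l + 7)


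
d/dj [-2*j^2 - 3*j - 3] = -4*j - 3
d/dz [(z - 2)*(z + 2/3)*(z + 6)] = 3*z^2 + 28*z/3 - 28/3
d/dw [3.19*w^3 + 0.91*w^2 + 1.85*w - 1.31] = 9.57*w^2 + 1.82*w + 1.85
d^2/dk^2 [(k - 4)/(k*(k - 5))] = 2*(k^3 - 12*k^2 + 60*k - 100)/(k^3*(k^3 - 15*k^2 + 75*k - 125))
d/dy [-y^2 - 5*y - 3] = -2*y - 5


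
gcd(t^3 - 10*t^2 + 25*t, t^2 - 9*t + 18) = 1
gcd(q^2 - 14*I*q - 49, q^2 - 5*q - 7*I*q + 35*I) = q - 7*I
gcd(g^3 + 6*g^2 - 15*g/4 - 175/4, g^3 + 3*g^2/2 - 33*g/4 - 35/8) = g^2 + g - 35/4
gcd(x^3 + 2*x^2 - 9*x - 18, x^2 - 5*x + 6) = x - 3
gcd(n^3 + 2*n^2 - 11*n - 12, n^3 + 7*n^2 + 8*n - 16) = n + 4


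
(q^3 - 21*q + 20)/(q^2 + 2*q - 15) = (q^2 - 5*q + 4)/(q - 3)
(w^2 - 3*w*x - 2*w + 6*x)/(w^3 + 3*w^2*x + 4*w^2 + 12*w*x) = (w^2 - 3*w*x - 2*w + 6*x)/(w*(w^2 + 3*w*x + 4*w + 12*x))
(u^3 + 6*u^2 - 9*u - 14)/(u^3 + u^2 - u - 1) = (u^2 + 5*u - 14)/(u^2 - 1)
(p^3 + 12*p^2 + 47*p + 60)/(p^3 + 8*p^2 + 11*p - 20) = (p + 3)/(p - 1)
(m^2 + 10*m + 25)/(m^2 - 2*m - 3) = (m^2 + 10*m + 25)/(m^2 - 2*m - 3)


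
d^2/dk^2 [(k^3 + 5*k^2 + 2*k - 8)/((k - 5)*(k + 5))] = 18*(3*k^3 + 39*k^2 + 225*k + 325)/(k^6 - 75*k^4 + 1875*k^2 - 15625)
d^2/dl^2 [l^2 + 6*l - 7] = 2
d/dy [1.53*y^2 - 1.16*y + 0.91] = 3.06*y - 1.16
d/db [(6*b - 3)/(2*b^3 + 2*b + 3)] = 6*(2*b^3 + 2*b - (2*b - 1)*(3*b^2 + 1) + 3)/(2*b^3 + 2*b + 3)^2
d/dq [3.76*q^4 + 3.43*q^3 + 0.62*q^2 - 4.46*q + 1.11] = 15.04*q^3 + 10.29*q^2 + 1.24*q - 4.46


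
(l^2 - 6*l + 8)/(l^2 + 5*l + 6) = (l^2 - 6*l + 8)/(l^2 + 5*l + 6)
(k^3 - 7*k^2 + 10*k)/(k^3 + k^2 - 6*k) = (k - 5)/(k + 3)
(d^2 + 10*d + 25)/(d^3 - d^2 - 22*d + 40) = (d + 5)/(d^2 - 6*d + 8)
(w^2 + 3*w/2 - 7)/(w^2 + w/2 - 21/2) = (w - 2)/(w - 3)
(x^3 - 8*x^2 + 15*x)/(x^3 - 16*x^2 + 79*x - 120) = x/(x - 8)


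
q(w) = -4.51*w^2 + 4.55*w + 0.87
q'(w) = 4.55 - 9.02*w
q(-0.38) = -1.51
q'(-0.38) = 7.98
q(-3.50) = -70.30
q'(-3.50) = 36.12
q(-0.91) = -7.01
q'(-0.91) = 12.76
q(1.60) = -3.40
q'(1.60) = -9.88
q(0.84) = 1.51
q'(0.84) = -3.03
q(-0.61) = -3.58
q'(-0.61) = 10.05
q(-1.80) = -21.93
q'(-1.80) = 20.79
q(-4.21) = -98.22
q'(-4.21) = 42.52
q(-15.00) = -1082.13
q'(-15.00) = 139.85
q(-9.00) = -405.39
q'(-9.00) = 85.73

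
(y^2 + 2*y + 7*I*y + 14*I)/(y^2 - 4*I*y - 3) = (y^2 + y*(2 + 7*I) + 14*I)/(y^2 - 4*I*y - 3)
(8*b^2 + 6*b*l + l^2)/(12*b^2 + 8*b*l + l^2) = (4*b + l)/(6*b + l)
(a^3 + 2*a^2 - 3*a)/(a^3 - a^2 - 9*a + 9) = a/(a - 3)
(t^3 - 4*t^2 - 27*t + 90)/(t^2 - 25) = (t^2 - 9*t + 18)/(t - 5)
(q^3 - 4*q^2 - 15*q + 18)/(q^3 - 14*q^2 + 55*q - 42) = (q + 3)/(q - 7)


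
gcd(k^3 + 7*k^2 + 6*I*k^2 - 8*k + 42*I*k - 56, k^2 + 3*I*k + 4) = k + 4*I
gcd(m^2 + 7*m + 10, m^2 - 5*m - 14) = m + 2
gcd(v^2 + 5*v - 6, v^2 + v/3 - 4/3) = v - 1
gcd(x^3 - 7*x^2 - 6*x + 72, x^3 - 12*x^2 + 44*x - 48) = x^2 - 10*x + 24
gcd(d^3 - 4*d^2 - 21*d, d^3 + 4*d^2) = d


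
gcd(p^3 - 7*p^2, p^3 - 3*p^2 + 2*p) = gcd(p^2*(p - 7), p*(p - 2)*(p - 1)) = p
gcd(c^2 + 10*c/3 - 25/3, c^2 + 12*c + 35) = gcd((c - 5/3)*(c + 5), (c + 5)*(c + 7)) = c + 5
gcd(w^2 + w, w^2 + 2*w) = w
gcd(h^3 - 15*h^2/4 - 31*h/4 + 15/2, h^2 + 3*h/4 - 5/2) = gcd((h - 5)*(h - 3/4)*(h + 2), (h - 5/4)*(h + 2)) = h + 2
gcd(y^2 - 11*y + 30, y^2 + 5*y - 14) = 1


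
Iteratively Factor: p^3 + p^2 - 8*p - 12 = (p + 2)*(p^2 - p - 6) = (p + 2)^2*(p - 3)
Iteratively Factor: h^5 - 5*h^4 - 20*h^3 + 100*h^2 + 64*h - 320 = (h - 4)*(h^4 - h^3 - 24*h^2 + 4*h + 80) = (h - 4)*(h - 2)*(h^3 + h^2 - 22*h - 40) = (h - 4)*(h - 2)*(h + 2)*(h^2 - h - 20) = (h - 5)*(h - 4)*(h - 2)*(h + 2)*(h + 4)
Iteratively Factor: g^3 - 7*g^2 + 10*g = (g - 5)*(g^2 - 2*g) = (g - 5)*(g - 2)*(g)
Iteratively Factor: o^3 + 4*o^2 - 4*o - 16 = (o + 2)*(o^2 + 2*o - 8) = (o - 2)*(o + 2)*(o + 4)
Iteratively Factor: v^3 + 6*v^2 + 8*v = (v + 4)*(v^2 + 2*v) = (v + 2)*(v + 4)*(v)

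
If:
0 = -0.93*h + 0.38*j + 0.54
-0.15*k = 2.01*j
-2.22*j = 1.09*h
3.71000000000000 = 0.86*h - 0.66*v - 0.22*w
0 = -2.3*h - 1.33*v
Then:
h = 0.48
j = -0.24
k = 3.18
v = -0.84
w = -12.46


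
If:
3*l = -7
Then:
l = -7/3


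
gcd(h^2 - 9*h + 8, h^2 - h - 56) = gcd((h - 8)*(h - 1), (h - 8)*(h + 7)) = h - 8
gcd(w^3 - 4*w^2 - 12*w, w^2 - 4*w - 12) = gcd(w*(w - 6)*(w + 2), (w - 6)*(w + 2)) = w^2 - 4*w - 12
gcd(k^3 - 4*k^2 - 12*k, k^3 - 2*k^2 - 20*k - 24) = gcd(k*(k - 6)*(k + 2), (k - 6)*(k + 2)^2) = k^2 - 4*k - 12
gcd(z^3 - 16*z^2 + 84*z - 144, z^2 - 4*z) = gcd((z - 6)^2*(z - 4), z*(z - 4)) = z - 4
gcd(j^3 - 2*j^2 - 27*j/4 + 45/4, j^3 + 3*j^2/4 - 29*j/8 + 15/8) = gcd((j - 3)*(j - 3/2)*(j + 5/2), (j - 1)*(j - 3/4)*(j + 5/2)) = j + 5/2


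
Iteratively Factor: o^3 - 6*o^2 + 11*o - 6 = (o - 3)*(o^2 - 3*o + 2) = (o - 3)*(o - 2)*(o - 1)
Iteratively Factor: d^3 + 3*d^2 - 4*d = (d - 1)*(d^2 + 4*d) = (d - 1)*(d + 4)*(d)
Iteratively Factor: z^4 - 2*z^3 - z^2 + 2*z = (z - 2)*(z^3 - z) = (z - 2)*(z + 1)*(z^2 - z) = (z - 2)*(z - 1)*(z + 1)*(z)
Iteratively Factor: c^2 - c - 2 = (c - 2)*(c + 1)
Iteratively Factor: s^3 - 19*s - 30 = (s + 3)*(s^2 - 3*s - 10) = (s - 5)*(s + 3)*(s + 2)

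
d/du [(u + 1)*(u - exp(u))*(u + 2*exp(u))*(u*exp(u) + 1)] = (1 - exp(u))*(u + 1)*(u + 2*exp(u))*(u*exp(u) + 1) + (u + 1)^2*(u - exp(u))*(u + 2*exp(u))*exp(u) + (u + 1)*(u - exp(u))*(u*exp(u) + 1)*(2*exp(u) + 1) + (u - exp(u))*(u + 2*exp(u))*(u*exp(u) + 1)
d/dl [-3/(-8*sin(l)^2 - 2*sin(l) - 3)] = -6*(8*sin(l) + 1)*cos(l)/(8*sin(l)^2 + 2*sin(l) + 3)^2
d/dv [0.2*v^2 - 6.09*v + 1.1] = 0.4*v - 6.09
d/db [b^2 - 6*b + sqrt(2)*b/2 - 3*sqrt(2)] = 2*b - 6 + sqrt(2)/2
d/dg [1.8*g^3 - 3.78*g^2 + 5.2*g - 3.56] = 5.4*g^2 - 7.56*g + 5.2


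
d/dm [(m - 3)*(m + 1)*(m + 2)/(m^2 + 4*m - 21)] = (m^2 + 14*m + 19)/(m^2 + 14*m + 49)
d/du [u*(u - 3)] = 2*u - 3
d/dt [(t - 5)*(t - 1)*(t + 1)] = 3*t^2 - 10*t - 1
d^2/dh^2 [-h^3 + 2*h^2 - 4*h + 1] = 4 - 6*h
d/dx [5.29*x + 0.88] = 5.29000000000000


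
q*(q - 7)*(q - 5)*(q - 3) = q^4 - 15*q^3 + 71*q^2 - 105*q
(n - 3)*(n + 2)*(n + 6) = n^3 + 5*n^2 - 12*n - 36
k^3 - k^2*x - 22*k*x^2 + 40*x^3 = (k - 4*x)*(k - 2*x)*(k + 5*x)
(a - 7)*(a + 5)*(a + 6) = a^3 + 4*a^2 - 47*a - 210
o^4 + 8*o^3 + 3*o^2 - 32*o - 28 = (o - 2)*(o + 1)*(o + 2)*(o + 7)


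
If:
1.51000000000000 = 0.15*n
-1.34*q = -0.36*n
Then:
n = 10.07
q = 2.70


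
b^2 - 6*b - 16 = (b - 8)*(b + 2)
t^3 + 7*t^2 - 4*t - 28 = (t - 2)*(t + 2)*(t + 7)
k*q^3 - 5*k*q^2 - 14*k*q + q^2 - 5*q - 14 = (q - 7)*(q + 2)*(k*q + 1)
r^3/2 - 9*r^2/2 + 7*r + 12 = (r/2 + 1/2)*(r - 6)*(r - 4)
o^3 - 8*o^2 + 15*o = o*(o - 5)*(o - 3)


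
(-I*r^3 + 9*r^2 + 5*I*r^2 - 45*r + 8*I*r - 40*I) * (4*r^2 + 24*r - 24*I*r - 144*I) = -4*I*r^5 + 12*r^4 - 4*I*r^4 + 12*r^3 - 64*I*r^3 - 168*r^2 - 184*I*r^2 + 192*r + 5520*I*r - 5760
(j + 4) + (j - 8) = 2*j - 4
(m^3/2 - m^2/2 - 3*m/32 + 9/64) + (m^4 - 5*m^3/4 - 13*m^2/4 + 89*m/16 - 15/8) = m^4 - 3*m^3/4 - 15*m^2/4 + 175*m/32 - 111/64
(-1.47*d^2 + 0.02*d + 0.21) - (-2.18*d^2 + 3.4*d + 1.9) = 0.71*d^2 - 3.38*d - 1.69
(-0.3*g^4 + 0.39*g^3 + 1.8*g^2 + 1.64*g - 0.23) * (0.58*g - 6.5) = -0.174*g^5 + 2.1762*g^4 - 1.491*g^3 - 10.7488*g^2 - 10.7934*g + 1.495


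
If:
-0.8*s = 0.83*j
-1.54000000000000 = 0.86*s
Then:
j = 1.73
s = -1.79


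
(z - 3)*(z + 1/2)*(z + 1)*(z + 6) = z^4 + 9*z^3/2 - 13*z^2 - 51*z/2 - 9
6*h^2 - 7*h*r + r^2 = (-6*h + r)*(-h + r)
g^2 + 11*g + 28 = (g + 4)*(g + 7)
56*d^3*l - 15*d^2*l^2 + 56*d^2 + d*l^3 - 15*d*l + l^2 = (-8*d + l)*(-7*d + l)*(d*l + 1)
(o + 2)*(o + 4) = o^2 + 6*o + 8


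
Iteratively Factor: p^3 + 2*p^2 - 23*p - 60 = (p + 3)*(p^2 - p - 20) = (p + 3)*(p + 4)*(p - 5)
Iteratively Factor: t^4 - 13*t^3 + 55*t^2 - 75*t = (t - 5)*(t^3 - 8*t^2 + 15*t) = (t - 5)^2*(t^2 - 3*t) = t*(t - 5)^2*(t - 3)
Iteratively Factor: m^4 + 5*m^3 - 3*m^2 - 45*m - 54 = (m + 3)*(m^3 + 2*m^2 - 9*m - 18) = (m + 3)^2*(m^2 - m - 6) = (m - 3)*(m + 3)^2*(m + 2)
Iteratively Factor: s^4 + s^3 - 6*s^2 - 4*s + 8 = (s + 2)*(s^3 - s^2 - 4*s + 4) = (s - 1)*(s + 2)*(s^2 - 4) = (s - 2)*(s - 1)*(s + 2)*(s + 2)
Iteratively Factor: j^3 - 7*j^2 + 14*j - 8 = (j - 4)*(j^2 - 3*j + 2) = (j - 4)*(j - 2)*(j - 1)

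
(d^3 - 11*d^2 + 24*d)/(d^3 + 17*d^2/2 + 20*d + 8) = 2*d*(d^2 - 11*d + 24)/(2*d^3 + 17*d^2 + 40*d + 16)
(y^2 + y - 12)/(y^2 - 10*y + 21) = (y + 4)/(y - 7)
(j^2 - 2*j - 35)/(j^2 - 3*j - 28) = (j + 5)/(j + 4)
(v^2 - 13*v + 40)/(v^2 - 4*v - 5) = (v - 8)/(v + 1)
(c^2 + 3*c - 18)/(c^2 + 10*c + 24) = (c - 3)/(c + 4)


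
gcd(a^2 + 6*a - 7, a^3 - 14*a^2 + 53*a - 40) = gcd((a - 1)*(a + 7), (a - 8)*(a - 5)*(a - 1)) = a - 1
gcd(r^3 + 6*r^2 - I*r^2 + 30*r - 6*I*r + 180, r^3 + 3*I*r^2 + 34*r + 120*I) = r^2 - I*r + 30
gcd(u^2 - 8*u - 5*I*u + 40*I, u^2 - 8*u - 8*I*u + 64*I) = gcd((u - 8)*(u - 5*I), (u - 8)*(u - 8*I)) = u - 8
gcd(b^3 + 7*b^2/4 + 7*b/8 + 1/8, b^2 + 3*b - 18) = 1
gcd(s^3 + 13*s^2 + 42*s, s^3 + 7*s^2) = s^2 + 7*s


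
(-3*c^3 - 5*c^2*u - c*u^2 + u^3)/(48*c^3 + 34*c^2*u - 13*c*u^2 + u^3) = (-3*c^2 - 2*c*u + u^2)/(48*c^2 - 14*c*u + u^2)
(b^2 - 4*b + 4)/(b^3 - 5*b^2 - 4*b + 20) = (b - 2)/(b^2 - 3*b - 10)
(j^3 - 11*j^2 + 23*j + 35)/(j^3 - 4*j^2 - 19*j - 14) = (j - 5)/(j + 2)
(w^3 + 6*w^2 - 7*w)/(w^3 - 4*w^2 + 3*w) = (w + 7)/(w - 3)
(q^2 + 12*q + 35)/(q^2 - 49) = (q + 5)/(q - 7)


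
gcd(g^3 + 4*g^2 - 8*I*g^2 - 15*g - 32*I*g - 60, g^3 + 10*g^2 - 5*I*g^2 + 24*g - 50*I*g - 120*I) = g^2 + g*(4 - 5*I) - 20*I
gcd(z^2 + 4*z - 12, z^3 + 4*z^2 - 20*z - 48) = z + 6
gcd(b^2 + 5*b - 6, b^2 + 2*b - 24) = b + 6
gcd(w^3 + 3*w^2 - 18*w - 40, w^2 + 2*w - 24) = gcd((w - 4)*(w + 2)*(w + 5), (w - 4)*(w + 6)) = w - 4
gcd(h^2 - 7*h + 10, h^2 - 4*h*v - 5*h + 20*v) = h - 5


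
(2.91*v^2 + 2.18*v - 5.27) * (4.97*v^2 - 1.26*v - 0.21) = 14.4627*v^4 + 7.168*v^3 - 29.5498*v^2 + 6.1824*v + 1.1067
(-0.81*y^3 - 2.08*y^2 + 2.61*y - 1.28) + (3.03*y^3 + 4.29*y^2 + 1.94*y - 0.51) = 2.22*y^3 + 2.21*y^2 + 4.55*y - 1.79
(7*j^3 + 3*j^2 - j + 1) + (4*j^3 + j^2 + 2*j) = 11*j^3 + 4*j^2 + j + 1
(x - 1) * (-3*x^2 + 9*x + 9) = -3*x^3 + 12*x^2 - 9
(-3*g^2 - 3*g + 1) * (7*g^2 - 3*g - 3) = -21*g^4 - 12*g^3 + 25*g^2 + 6*g - 3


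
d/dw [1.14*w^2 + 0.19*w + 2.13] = 2.28*w + 0.19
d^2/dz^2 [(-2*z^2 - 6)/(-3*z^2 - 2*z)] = 12*(-2*z^3 + 27*z^2 + 18*z + 4)/(z^3*(27*z^3 + 54*z^2 + 36*z + 8))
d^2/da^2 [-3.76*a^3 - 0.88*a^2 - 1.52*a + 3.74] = -22.56*a - 1.76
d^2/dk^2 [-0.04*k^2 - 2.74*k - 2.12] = -0.0800000000000000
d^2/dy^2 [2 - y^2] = -2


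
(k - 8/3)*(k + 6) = k^2 + 10*k/3 - 16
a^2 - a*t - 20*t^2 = (a - 5*t)*(a + 4*t)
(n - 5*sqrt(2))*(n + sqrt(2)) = n^2 - 4*sqrt(2)*n - 10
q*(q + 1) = q^2 + q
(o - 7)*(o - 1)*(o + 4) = o^3 - 4*o^2 - 25*o + 28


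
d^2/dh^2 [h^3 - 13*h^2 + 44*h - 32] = 6*h - 26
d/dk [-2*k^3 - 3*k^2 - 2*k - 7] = -6*k^2 - 6*k - 2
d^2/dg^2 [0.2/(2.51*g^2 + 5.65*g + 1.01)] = (-2.52004*g^2 - 5.6726*g + 0.2*(5.02*g + 5.65)*(10.04*g + 11.3) - 1.01404)/(2.51*g^2 + 5.65*g + 1.01)^3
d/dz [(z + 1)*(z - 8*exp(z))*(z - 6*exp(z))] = -14*z^2*exp(z) + 3*z^2 + 96*z*exp(2*z) - 42*z*exp(z) + 2*z + 144*exp(2*z) - 14*exp(z)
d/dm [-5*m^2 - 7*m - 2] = -10*m - 7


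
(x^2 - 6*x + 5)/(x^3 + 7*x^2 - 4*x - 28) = (x^2 - 6*x + 5)/(x^3 + 7*x^2 - 4*x - 28)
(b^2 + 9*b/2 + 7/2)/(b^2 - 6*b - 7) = (b + 7/2)/(b - 7)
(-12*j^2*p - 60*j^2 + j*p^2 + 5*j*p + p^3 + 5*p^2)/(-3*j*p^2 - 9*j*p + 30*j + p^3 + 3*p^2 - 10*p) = (4*j + p)/(p - 2)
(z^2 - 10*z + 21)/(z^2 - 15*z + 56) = (z - 3)/(z - 8)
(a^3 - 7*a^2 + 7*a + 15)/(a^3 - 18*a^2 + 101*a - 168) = (a^2 - 4*a - 5)/(a^2 - 15*a + 56)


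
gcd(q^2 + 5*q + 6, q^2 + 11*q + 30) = 1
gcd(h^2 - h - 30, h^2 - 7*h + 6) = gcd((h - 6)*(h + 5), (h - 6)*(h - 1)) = h - 6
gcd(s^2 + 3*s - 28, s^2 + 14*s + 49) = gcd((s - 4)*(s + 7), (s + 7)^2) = s + 7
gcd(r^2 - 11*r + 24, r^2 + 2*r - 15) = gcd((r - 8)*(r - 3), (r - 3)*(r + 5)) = r - 3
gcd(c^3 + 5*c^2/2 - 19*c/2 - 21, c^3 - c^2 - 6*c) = c^2 - c - 6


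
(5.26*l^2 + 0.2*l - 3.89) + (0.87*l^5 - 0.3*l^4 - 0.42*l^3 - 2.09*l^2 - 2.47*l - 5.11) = 0.87*l^5 - 0.3*l^4 - 0.42*l^3 + 3.17*l^2 - 2.27*l - 9.0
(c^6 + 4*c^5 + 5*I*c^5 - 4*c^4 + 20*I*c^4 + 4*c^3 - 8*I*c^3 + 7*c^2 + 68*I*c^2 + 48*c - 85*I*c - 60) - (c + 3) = c^6 + 4*c^5 + 5*I*c^5 - 4*c^4 + 20*I*c^4 + 4*c^3 - 8*I*c^3 + 7*c^2 + 68*I*c^2 + 47*c - 85*I*c - 63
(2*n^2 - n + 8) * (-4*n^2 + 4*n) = -8*n^4 + 12*n^3 - 36*n^2 + 32*n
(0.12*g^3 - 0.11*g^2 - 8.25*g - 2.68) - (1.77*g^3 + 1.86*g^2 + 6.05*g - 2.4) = -1.65*g^3 - 1.97*g^2 - 14.3*g - 0.28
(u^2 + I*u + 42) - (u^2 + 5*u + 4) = -5*u + I*u + 38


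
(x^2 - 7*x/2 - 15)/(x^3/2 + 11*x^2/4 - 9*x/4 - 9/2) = 2*(2*x^2 - 7*x - 30)/(2*x^3 + 11*x^2 - 9*x - 18)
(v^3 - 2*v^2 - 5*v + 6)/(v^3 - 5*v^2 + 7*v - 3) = (v + 2)/(v - 1)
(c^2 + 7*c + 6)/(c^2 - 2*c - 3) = (c + 6)/(c - 3)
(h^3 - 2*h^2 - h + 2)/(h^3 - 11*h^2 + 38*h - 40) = (h^2 - 1)/(h^2 - 9*h + 20)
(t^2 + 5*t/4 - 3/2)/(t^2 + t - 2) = (t - 3/4)/(t - 1)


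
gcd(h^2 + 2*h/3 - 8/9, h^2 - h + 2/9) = h - 2/3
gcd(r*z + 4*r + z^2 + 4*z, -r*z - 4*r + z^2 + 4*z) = z + 4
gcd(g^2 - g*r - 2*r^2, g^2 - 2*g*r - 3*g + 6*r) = -g + 2*r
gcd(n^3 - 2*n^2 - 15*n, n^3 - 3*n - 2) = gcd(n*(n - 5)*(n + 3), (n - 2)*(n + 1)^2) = 1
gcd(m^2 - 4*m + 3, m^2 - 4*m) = 1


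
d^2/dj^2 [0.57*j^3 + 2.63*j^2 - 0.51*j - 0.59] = 3.42*j + 5.26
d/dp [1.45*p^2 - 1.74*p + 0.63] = 2.9*p - 1.74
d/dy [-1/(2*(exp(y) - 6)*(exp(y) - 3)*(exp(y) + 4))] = ((exp(y) - 6)*(exp(y) - 3) + (exp(y) - 6)*(exp(y) + 4) + (exp(y) - 3)*(exp(y) + 4))*exp(y)/(2*(exp(y) - 6)^2*(exp(y) - 3)^2*(exp(y) + 4)^2)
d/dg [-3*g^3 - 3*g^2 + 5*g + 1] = -9*g^2 - 6*g + 5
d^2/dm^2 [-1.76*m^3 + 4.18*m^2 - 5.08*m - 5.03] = 8.36 - 10.56*m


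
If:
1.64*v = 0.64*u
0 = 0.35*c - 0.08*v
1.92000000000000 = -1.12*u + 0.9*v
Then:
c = -0.22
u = -2.50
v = -0.97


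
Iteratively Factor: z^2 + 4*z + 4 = (z + 2)*(z + 2)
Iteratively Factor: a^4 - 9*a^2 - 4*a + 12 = (a - 1)*(a^3 + a^2 - 8*a - 12) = (a - 1)*(a + 2)*(a^2 - a - 6) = (a - 3)*(a - 1)*(a + 2)*(a + 2)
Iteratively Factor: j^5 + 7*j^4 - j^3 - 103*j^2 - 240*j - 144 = (j + 4)*(j^4 + 3*j^3 - 13*j^2 - 51*j - 36) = (j + 3)*(j + 4)*(j^3 - 13*j - 12) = (j - 4)*(j + 3)*(j + 4)*(j^2 + 4*j + 3) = (j - 4)*(j + 3)^2*(j + 4)*(j + 1)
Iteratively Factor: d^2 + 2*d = (d)*(d + 2)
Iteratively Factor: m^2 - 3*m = (m)*(m - 3)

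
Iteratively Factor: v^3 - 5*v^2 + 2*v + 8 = (v - 2)*(v^2 - 3*v - 4) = (v - 2)*(v + 1)*(v - 4)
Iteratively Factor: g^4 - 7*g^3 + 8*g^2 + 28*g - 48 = (g - 3)*(g^3 - 4*g^2 - 4*g + 16) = (g - 3)*(g - 2)*(g^2 - 2*g - 8) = (g - 4)*(g - 3)*(g - 2)*(g + 2)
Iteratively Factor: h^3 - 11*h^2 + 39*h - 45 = (h - 5)*(h^2 - 6*h + 9) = (h - 5)*(h - 3)*(h - 3)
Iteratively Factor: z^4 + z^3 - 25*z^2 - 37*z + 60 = (z + 3)*(z^3 - 2*z^2 - 19*z + 20) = (z + 3)*(z + 4)*(z^2 - 6*z + 5) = (z - 5)*(z + 3)*(z + 4)*(z - 1)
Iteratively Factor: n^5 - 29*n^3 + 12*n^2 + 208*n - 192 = (n - 3)*(n^4 + 3*n^3 - 20*n^2 - 48*n + 64) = (n - 3)*(n + 4)*(n^3 - n^2 - 16*n + 16) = (n - 4)*(n - 3)*(n + 4)*(n^2 + 3*n - 4) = (n - 4)*(n - 3)*(n + 4)^2*(n - 1)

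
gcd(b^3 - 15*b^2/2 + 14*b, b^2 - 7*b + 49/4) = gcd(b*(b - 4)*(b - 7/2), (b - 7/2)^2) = b - 7/2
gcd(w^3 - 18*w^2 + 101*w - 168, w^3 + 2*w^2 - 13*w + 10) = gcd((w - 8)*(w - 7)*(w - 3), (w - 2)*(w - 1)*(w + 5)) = 1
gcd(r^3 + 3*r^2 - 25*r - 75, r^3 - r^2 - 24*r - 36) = r + 3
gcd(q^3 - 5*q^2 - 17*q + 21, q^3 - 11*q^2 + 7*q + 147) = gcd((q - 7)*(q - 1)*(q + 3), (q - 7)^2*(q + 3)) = q^2 - 4*q - 21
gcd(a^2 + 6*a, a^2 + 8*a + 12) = a + 6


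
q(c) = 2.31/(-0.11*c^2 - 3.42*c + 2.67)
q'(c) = 2.31*(0.22*c + 3.42)/(-0.11*c^2 - 3.42*c + 2.67)^2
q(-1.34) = 0.33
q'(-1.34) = 0.15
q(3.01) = -0.27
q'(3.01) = 0.13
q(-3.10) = 0.19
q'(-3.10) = 0.04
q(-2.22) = 0.24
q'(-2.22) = 0.07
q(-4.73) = 0.14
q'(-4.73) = 0.02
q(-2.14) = 0.24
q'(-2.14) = 0.08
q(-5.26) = 0.13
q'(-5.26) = 0.02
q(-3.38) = 0.18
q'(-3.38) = 0.04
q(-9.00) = 0.09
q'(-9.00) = 0.01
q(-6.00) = 0.12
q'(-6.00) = 0.01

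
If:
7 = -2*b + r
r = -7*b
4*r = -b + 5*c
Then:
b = -7/9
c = 21/5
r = 49/9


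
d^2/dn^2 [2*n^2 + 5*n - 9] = 4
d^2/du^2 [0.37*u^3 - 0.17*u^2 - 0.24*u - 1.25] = 2.22*u - 0.34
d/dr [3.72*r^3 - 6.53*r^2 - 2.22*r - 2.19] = 11.16*r^2 - 13.06*r - 2.22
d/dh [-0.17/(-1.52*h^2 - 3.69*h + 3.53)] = (-0.5168*h - 0.6273)/(1.52*h^2 + 3.69*h - 3.53)^2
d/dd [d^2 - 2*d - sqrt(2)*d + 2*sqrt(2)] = 2*d - 2 - sqrt(2)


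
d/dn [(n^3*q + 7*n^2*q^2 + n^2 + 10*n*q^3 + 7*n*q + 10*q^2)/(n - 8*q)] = (2*n^3*q - 17*n^2*q^2 + n^2 - 112*n*q^3 - 16*n*q - 80*q^4 - 66*q^2)/(n^2 - 16*n*q + 64*q^2)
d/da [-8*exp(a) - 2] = -8*exp(a)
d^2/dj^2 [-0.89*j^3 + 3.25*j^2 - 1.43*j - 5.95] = 6.5 - 5.34*j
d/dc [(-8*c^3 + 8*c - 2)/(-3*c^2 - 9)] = 4*(2*c^4 + 20*c^2 - c - 6)/(3*(c^4 + 6*c^2 + 9))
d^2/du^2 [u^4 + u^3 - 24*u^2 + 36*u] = 12*u^2 + 6*u - 48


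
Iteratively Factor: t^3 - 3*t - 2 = (t - 2)*(t^2 + 2*t + 1) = (t - 2)*(t + 1)*(t + 1)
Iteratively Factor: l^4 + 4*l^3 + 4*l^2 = (l + 2)*(l^3 + 2*l^2) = (l + 2)^2*(l^2) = l*(l + 2)^2*(l)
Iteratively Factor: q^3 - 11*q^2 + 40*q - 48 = (q - 4)*(q^2 - 7*q + 12) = (q - 4)^2*(q - 3)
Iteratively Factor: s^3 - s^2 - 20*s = (s)*(s^2 - s - 20) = s*(s + 4)*(s - 5)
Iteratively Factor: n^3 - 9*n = (n - 3)*(n^2 + 3*n) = n*(n - 3)*(n + 3)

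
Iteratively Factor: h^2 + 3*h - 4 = (h + 4)*(h - 1)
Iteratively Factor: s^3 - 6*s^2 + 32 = (s - 4)*(s^2 - 2*s - 8) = (s - 4)*(s + 2)*(s - 4)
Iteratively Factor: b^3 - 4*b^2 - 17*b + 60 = (b + 4)*(b^2 - 8*b + 15) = (b - 3)*(b + 4)*(b - 5)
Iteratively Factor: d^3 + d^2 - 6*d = (d)*(d^2 + d - 6) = d*(d + 3)*(d - 2)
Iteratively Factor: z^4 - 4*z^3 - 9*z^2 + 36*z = (z + 3)*(z^3 - 7*z^2 + 12*z) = z*(z + 3)*(z^2 - 7*z + 12) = z*(z - 4)*(z + 3)*(z - 3)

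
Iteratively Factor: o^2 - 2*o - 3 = (o - 3)*(o + 1)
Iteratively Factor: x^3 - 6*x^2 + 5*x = (x - 1)*(x^2 - 5*x) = x*(x - 1)*(x - 5)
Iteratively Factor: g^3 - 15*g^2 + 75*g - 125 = (g - 5)*(g^2 - 10*g + 25) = (g - 5)^2*(g - 5)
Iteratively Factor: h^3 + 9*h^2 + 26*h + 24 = (h + 3)*(h^2 + 6*h + 8) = (h + 2)*(h + 3)*(h + 4)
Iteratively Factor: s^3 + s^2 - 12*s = (s - 3)*(s^2 + 4*s) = (s - 3)*(s + 4)*(s)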